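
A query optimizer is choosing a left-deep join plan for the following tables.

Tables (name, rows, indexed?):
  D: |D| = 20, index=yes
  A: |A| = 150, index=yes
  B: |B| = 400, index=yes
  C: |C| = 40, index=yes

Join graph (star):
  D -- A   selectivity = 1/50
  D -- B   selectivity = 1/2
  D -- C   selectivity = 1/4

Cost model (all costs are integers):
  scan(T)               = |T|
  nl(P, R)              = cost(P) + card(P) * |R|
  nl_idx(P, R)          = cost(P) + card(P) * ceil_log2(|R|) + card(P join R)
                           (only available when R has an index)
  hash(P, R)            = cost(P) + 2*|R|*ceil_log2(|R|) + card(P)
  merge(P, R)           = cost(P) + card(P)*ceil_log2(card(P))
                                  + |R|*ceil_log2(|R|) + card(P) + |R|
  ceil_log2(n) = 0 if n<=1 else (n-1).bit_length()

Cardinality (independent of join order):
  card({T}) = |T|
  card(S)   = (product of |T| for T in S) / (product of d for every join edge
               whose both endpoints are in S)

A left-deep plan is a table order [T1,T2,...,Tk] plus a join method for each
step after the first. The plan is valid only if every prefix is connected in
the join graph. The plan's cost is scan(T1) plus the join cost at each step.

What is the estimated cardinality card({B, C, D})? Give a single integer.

40000

Tables in S: B(400), C(40), D(20)
Edges inside S: D-B(d=2), D-C(d=4)
numerator = 400 * 40 * 20 = 320000
denominator = 2 * 4 = 8
card(S) = 320000 / 8 = 40000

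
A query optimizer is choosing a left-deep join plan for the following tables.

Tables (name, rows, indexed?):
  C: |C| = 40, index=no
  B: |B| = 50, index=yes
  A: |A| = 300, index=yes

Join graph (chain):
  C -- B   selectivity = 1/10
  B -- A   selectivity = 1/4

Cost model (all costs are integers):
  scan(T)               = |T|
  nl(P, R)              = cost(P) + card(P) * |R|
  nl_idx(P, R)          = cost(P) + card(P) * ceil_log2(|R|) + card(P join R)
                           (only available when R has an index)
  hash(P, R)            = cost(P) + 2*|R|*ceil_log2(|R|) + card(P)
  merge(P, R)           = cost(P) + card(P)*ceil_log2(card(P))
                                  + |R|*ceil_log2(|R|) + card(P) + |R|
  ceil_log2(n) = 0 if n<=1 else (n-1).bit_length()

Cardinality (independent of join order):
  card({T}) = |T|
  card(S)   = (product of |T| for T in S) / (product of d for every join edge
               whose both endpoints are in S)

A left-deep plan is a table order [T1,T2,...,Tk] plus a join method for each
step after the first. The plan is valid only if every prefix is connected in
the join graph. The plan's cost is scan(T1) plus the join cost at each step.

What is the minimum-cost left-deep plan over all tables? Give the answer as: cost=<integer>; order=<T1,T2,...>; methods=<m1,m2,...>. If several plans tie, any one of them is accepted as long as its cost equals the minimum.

Selinger DP (subsets sized 1..n):
  {C}: scan cost=40, card=40
  {B}: scan cost=50, card=50
  {A}: scan cost=300, card=300
  {BC}: card=200; try (B,nl_idx)→480, (C,hash)→580, (B,merge)→670, (C,merge)→680, (B,hash)→680, (B,nl)→2040 …(+1); best=480 via (B,nl_idx)
  {AB}: card=3750; try (B,hash)→1200, (A,merge)→3400, (B,merge)→3650, (A,nl_idx)→4250, (A,hash)→5500, (B,nl_idx)→5850 …(+2); best=1200 via (B,hash)
  {ABC}: card=15000; try (A,merge)→5280, (C,hash)→5430, (A,hash)→6080, (A,nl_idx)→17280, (C,merge)→50230, (A,nl)→60480 …(+1); best=5280 via (A,merge)

cost=5280; order=C,B,A; methods=nl_idx,merge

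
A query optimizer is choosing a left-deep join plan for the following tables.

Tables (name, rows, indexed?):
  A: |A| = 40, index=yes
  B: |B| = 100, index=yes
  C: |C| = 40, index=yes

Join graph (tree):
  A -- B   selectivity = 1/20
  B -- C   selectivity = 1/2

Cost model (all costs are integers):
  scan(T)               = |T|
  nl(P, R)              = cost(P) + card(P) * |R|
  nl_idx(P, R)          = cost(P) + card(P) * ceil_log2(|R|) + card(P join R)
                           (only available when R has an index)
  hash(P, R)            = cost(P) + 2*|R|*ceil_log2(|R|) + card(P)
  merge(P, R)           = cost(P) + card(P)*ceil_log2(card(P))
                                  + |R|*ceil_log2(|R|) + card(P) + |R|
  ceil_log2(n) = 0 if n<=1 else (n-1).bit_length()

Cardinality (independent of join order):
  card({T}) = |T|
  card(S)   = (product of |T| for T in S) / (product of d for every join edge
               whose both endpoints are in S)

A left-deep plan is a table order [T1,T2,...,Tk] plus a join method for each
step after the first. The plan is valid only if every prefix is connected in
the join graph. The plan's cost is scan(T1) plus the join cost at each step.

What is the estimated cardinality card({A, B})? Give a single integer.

200

Tables in S: A(40), B(100)
Edges inside S: A-B(d=20)
numerator = 40 * 100 = 4000
denominator = 20 = 20
card(S) = 4000 / 20 = 200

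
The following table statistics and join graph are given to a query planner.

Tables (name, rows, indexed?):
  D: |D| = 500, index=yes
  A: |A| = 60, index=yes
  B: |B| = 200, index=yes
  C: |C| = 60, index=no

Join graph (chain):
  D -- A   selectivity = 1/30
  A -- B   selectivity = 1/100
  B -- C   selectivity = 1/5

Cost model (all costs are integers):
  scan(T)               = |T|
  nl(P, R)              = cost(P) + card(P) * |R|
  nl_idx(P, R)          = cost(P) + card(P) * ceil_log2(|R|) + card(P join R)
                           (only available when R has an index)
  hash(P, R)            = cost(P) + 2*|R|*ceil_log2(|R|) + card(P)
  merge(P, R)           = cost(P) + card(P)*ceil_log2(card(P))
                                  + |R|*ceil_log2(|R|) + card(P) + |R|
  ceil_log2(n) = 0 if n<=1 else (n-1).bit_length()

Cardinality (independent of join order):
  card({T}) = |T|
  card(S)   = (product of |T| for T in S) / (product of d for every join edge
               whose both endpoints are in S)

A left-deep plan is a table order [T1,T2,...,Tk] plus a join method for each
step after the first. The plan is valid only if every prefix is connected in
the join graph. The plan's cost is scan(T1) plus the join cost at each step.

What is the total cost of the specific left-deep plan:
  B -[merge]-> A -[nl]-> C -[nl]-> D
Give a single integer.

729620

step 1: scan B: cost=200, card=200
step 2: join A via merge
    card(P join A) = 200*60/(100) = 120
    cost = 200 + 200*8 + 60*6 + 200 + 60 = 2420
step 3: join C via nl
    card(P join C) = 120*60/(5) = 1440
    cost = 2420 + 120*60 = 9620
step 4: join D via nl
    card(P join D) = 1440*500/(30) = 24000
    cost = 9620 + 1440*500 = 729620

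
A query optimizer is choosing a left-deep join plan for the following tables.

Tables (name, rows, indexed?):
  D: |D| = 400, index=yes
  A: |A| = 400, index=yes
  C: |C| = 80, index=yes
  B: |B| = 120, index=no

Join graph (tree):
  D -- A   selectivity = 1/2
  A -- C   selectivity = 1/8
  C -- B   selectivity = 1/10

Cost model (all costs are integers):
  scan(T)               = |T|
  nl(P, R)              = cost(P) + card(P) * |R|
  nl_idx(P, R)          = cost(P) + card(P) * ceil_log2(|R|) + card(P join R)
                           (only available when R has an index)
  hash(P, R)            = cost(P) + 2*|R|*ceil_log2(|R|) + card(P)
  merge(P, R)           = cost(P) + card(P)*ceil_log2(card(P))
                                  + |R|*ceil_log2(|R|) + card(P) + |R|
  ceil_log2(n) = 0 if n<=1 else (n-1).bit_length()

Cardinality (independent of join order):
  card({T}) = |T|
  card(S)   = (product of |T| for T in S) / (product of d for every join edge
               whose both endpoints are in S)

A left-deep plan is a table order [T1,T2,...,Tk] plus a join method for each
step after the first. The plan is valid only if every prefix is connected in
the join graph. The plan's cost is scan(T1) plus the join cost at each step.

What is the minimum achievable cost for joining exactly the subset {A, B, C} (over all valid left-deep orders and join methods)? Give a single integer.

7600

Selinger DP over subsets of {A,B,C}:
  {A}: scan cost=400, card=400
  {C}: scan cost=80, card=80
  {B}: scan cost=120, card=120
  {AC}: card=4000; try (C,hash)→1920, (A,merge)→4720, (A,nl_idx)→4800, (C,merge)→5040, (C,nl_idx)→7200, (A,hash)→7360 …(+2); best=1920 via (C,hash)
  {BC}: card=960; try (C,hash)→1360, (B,merge)→1680, (C,merge)→1720, (B,hash)→1840, (C,nl_idx)→1920, (B,nl)→9680 …(+1); best=1360 via (C,hash)
  {ABC}: card=48000; try (B,hash)→7600, (A,hash)→9520, (A,merge)→15920, (B,merge)→54880, (A,nl_idx)→58000, (A,nl)→385360 …(+1); best=7600 via (B,hash)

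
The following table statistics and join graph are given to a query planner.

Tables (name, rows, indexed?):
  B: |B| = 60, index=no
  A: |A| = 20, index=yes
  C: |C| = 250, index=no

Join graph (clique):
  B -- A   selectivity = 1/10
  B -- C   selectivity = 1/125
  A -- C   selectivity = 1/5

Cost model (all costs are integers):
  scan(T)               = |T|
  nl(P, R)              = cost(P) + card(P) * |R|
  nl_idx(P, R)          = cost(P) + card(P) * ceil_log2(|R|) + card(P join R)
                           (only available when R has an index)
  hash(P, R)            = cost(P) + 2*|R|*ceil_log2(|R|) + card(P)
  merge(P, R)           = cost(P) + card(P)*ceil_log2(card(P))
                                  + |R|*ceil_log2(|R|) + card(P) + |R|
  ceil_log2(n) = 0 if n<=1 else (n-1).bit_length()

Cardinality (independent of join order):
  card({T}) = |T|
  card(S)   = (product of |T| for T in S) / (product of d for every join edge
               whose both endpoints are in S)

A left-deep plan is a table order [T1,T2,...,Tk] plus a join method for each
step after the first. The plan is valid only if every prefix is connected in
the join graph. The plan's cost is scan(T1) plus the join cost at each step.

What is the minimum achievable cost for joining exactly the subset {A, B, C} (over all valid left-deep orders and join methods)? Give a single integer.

1540

Selinger DP over subsets of {A,B,C}:
  {B}: scan cost=60, card=60
  {A}: scan cost=20, card=20
  {C}: scan cost=250, card=250
  {AB}: card=120; try (A,hash)→320, (A,nl_idx)→480, (B,merge)→560, (A,merge)→600, (B,hash)→760, (B,nl)→1220 …(+1); best=320 via (A,hash)
  {BC}: card=120; try (B,hash)→1220, (C,merge)→2730, (B,merge)→2920, (C,hash)→4120, (C,nl)→15060, (B,nl)→15250; best=1220 via (B,hash)
  {AC}: card=1000; try (A,hash)→700, (C,merge)→2390, (A,nl_idx)→2500, (A,merge)→2620, (C,hash)→4040, (C,nl)→5020 …(+1); best=700 via (A,hash)
  {ABC}: card=48; try (A,hash)→1540, (A,nl_idx)→1868, (A,merge)→2300, (B,hash)→2420, (C,merge)→3530, (A,nl)→3620 …(+4); best=1540 via (A,hash)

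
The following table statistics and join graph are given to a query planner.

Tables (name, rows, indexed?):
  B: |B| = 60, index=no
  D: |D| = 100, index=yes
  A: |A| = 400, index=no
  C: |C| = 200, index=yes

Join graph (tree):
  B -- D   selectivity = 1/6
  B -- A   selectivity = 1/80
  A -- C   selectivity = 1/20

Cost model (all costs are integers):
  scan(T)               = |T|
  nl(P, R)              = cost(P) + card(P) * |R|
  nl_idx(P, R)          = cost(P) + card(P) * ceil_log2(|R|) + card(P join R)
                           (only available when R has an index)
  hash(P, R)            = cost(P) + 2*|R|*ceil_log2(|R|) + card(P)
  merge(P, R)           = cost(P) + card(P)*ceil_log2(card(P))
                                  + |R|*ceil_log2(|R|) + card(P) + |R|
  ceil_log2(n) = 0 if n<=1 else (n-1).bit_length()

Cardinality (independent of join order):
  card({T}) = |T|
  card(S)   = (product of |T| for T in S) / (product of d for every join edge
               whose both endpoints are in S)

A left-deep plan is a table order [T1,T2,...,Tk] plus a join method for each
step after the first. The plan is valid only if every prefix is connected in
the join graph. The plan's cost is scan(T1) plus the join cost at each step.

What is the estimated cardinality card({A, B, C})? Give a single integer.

Tables in S: A(400), B(60), C(200)
Edges inside S: B-A(d=80), A-C(d=20)
numerator = 400 * 60 * 200 = 4800000
denominator = 80 * 20 = 1600
card(S) = 4800000 / 1600 = 3000

3000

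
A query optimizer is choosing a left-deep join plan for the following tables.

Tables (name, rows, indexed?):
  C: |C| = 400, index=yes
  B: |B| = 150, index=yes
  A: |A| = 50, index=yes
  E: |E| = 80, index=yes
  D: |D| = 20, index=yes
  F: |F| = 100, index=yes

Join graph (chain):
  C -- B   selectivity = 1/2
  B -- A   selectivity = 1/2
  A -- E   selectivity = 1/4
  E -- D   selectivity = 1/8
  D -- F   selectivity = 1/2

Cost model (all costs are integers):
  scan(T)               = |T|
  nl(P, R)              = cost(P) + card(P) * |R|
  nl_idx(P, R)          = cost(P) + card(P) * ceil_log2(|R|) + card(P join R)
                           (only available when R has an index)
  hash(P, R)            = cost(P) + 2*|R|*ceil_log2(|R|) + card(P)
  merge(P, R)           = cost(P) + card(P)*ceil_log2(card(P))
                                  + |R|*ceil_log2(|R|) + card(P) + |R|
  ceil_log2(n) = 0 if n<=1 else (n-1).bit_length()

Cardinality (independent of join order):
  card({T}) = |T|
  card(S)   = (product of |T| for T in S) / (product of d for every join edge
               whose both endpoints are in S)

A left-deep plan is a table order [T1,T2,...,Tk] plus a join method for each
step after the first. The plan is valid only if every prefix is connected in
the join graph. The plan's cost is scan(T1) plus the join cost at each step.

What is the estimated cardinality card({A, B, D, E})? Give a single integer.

Tables in S: A(50), B(150), D(20), E(80)
Edges inside S: B-A(d=2), A-E(d=4), E-D(d=8)
numerator = 50 * 150 * 20 * 80 = 12000000
denominator = 2 * 4 * 8 = 64
card(S) = 12000000 / 64 = 187500

187500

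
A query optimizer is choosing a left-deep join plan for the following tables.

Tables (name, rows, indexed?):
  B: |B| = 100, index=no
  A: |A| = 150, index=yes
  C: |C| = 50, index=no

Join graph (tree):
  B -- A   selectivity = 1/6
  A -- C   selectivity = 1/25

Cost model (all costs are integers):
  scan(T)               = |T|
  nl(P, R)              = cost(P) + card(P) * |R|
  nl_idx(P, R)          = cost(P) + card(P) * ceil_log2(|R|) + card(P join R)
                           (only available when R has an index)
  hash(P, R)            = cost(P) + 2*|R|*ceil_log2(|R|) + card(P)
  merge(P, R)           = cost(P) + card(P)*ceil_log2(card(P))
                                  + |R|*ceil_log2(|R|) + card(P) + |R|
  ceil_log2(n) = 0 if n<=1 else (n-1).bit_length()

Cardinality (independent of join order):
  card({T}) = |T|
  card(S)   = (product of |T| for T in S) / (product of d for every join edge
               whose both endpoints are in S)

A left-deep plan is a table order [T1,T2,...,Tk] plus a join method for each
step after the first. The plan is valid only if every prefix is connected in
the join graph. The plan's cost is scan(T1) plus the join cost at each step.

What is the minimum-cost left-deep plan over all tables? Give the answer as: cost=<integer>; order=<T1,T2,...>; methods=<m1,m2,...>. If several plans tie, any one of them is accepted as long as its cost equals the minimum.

cost=2450; order=C,A,B; methods=nl_idx,hash

Selinger DP (subsets sized 1..n):
  {B}: scan cost=100, card=100
  {A}: scan cost=150, card=150
  {C}: scan cost=50, card=50
  {AB}: card=2500; try (B,hash)→1700, (A,merge)→2250, (B,merge)→2300, (A,hash)→2600, (A,nl_idx)→3400, (A,nl)→15100 …(+1); best=1700 via (B,hash)
  {AC}: card=300; try (A,nl_idx)→750, (C,hash)→900, (A,merge)→1750, (C,merge)→1850, (A,hash)→2500, (A,nl)→7550 …(+1); best=750 via (A,nl_idx)
  {ABC}: card=5000; try (B,hash)→2450, (B,merge)→4550, (C,hash)→4800, (B,nl)→30750, (C,merge)→34550, (C,nl)→126700; best=2450 via (B,hash)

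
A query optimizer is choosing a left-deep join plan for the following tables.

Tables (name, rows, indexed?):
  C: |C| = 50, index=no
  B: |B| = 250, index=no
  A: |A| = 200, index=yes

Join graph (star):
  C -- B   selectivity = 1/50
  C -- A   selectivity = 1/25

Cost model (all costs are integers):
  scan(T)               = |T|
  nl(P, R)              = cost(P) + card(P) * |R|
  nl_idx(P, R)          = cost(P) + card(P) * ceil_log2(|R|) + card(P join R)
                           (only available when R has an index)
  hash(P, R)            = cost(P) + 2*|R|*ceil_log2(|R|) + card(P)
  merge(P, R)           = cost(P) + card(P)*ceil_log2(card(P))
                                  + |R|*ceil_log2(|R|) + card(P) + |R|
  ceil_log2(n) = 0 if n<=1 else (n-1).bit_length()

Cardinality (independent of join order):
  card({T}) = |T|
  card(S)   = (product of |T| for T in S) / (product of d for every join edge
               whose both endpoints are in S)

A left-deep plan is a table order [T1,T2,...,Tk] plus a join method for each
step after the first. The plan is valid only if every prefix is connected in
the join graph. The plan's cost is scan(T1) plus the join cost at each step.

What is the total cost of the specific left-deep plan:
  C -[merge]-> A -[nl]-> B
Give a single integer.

step 1: scan C: cost=50, card=50
step 2: join A via merge
    card(P join A) = 50*200/(25) = 400
    cost = 50 + 50*6 + 200*8 + 50 + 200 = 2200
step 3: join B via nl
    card(P join B) = 400*250/(50) = 2000
    cost = 2200 + 400*250 = 102200

102200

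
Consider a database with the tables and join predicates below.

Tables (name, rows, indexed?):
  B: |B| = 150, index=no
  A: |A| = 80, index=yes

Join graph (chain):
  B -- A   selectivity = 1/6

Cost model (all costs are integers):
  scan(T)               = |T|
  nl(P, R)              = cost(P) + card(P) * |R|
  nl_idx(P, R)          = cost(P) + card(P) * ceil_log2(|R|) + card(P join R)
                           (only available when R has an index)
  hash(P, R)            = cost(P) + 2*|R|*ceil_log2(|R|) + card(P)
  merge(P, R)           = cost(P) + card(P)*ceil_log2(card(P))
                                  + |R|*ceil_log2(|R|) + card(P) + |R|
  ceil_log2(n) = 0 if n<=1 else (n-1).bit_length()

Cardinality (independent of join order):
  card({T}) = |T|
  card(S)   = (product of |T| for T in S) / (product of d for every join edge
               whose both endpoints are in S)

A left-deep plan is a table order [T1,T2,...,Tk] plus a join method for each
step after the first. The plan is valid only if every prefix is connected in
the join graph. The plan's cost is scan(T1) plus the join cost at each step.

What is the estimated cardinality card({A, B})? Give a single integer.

Tables in S: A(80), B(150)
Edges inside S: B-A(d=6)
numerator = 80 * 150 = 12000
denominator = 6 = 6
card(S) = 12000 / 6 = 2000

2000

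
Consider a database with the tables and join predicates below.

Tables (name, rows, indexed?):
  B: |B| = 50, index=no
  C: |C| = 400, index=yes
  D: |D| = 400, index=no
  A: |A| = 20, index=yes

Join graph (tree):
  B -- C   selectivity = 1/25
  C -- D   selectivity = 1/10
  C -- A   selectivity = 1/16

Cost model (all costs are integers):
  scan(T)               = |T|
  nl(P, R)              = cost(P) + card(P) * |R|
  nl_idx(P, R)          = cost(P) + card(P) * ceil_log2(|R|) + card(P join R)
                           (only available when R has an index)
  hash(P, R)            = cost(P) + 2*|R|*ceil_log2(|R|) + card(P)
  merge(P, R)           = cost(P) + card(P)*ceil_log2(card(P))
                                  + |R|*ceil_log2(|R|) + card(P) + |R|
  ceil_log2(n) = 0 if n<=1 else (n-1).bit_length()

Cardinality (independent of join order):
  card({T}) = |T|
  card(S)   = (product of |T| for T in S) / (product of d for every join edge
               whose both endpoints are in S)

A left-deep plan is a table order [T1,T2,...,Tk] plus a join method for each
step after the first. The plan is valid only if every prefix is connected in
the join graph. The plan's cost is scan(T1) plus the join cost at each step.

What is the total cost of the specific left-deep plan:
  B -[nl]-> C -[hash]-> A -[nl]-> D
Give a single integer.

421050

step 1: scan B: cost=50, card=50
step 2: join C via nl
    card(P join C) = 50*400/(25) = 800
    cost = 50 + 50*400 = 20050
step 3: join A via hash
    card(P join A) = 800*20/(16) = 1000
    cost = 20050 + 2*20*5 + 800 = 21050
step 4: join D via nl
    card(P join D) = 1000*400/(10) = 40000
    cost = 21050 + 1000*400 = 421050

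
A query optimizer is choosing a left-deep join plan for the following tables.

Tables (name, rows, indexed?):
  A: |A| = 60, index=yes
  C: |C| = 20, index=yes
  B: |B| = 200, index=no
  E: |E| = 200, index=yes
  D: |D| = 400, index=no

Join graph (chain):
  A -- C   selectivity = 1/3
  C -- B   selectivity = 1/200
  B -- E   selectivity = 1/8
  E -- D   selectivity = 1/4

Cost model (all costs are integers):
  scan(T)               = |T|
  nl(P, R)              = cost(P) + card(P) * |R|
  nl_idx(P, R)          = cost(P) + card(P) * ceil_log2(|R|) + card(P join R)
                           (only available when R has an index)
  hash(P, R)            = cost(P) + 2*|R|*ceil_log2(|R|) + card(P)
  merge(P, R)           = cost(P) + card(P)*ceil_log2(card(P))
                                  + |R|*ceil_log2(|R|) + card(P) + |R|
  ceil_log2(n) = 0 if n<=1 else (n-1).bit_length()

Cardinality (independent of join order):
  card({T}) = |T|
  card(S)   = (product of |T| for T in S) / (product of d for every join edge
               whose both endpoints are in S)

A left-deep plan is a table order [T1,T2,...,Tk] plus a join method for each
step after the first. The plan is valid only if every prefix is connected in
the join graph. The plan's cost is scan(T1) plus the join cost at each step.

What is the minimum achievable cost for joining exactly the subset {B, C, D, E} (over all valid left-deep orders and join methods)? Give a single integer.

Selinger DP over subsets of {B,C,D,E}:
  {C}: scan cost=20, card=20
  {B}: scan cost=200, card=200
  {E}: scan cost=200, card=200
  {D}: scan cost=400, card=400
  {BC}: card=20; try (C,hash)→600, (C,nl_idx)→1220, (B,merge)→1940, (C,merge)→2120, (B,hash)→3240, (B,nl)→4020 …(+1); best=600 via (C,hash)
  {BE}: card=5000; try (E,hash)→3600, (B,hash)→3600, (E,merge)→3800, (B,merge)→3800, (E,nl_idx)→6800, (E,nl)→40200 …(+1); best=3600 via (E,hash)
  {DE}: card=20000; try (E,hash)→4000, (D,merge)→6000, (E,merge)→6200, (D,hash)→7600, (E,nl_idx)→23600, (D,nl)→80200 …(+1); best=4000 via (E,hash)
  {BCE}: card=500; try (E,nl_idx)→1260, (E,merge)→2520, (E,hash)→3820, (E,nl)→4600, (C,hash)→8800, (C,nl_idx)→29100 …(+2); best=1260 via (E,nl_idx)
  {BDE}: card=500000; try (D,hash)→15800, (B,hash)→27200, (D,merge)→77600, (B,merge)→325800, (D,nl)→2003600, (B,nl)→4004000; best=15800 via (D,hash)
  {BCDE}: card=50000; try (D,hash)→8960, (D,merge)→10260, (D,nl)→201260, (C,hash)→516000, (C,nl_idx)→2565800, (C,nl)→10015800 …(+1); best=8960 via (D,hash)

8960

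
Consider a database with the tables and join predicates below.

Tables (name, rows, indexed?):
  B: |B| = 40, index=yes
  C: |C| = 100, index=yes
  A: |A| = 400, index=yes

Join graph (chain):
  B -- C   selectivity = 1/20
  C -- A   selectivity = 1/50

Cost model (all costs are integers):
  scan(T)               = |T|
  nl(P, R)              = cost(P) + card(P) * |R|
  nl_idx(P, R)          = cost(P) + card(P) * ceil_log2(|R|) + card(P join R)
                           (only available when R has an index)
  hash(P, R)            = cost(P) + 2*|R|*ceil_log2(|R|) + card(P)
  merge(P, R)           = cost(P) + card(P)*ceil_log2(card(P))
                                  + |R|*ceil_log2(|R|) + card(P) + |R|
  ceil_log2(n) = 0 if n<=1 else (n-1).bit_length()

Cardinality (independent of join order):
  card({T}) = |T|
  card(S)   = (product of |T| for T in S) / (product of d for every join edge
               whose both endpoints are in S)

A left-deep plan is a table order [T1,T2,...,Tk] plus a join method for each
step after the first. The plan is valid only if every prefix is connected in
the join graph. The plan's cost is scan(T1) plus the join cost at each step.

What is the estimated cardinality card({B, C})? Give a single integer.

200

Tables in S: B(40), C(100)
Edges inside S: B-C(d=20)
numerator = 40 * 100 = 4000
denominator = 20 = 20
card(S) = 4000 / 20 = 200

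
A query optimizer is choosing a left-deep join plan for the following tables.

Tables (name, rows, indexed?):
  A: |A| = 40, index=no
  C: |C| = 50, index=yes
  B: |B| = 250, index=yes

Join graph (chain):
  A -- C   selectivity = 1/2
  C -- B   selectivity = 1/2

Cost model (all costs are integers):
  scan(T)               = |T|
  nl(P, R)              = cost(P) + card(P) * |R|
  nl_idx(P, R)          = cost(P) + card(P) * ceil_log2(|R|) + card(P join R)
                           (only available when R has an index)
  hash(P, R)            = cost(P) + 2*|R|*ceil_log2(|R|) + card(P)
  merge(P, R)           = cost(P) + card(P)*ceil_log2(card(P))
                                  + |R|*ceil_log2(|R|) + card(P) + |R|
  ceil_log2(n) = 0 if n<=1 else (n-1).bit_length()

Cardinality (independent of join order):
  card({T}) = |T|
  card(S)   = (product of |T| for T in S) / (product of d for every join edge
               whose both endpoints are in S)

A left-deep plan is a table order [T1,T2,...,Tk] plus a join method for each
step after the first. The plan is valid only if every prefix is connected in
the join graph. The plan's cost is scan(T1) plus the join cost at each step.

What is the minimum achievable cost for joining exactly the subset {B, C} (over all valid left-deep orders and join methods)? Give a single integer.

Selinger DP over subsets of {B,C}:
  {C}: scan cost=50, card=50
  {B}: scan cost=250, card=250
  {BC}: card=6250; try (C,hash)→1100, (B,merge)→2650, (C,merge)→2850, (B,hash)→4100, (B,nl_idx)→6700, (C,nl_idx)→8000 …(+2); best=1100 via (C,hash)

1100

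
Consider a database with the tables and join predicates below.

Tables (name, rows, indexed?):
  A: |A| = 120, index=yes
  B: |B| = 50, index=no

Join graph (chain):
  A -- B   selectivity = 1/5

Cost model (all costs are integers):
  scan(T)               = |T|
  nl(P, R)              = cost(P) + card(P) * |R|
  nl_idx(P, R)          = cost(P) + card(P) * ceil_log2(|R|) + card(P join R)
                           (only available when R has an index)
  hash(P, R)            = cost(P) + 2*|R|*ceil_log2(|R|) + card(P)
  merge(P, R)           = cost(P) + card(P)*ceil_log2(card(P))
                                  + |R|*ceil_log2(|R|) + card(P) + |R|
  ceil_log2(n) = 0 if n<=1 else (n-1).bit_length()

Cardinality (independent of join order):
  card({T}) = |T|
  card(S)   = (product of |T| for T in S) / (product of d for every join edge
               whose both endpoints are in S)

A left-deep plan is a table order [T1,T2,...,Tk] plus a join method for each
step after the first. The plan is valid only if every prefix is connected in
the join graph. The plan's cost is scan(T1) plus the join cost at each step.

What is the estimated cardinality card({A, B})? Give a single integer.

1200

Tables in S: A(120), B(50)
Edges inside S: A-B(d=5)
numerator = 120 * 50 = 6000
denominator = 5 = 5
card(S) = 6000 / 5 = 1200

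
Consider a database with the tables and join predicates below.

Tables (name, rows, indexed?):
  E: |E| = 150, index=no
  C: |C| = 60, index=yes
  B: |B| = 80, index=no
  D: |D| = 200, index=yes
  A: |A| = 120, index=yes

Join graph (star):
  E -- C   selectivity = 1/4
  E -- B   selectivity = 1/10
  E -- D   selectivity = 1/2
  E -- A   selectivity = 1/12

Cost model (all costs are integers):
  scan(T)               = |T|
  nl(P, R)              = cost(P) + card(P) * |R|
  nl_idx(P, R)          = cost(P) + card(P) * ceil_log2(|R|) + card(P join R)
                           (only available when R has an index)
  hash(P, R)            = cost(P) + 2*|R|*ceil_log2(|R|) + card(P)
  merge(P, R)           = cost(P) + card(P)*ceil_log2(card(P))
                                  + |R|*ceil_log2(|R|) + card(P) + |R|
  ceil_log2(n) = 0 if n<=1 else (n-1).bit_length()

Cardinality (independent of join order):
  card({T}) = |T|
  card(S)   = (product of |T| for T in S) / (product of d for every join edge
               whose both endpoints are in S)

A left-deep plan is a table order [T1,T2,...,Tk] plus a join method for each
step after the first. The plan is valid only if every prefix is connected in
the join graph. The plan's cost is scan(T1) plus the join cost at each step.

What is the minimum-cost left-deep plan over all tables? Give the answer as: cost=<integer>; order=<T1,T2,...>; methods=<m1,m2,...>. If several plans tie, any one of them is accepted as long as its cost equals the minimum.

Selinger DP (subsets sized 1..n):
  {E}: scan cost=150, card=150
  {C}: scan cost=60, card=60
  {B}: scan cost=80, card=80
  {D}: scan cost=200, card=200
  {A}: scan cost=120, card=120
  {CE}: card=2250; try (C,hash)→1020, (E,merge)→1830, (C,merge)→1920, (E,hash)→2520, (C,nl_idx)→3300, (E,nl)→9060 …(+1); best=1020 via (C,hash)
  {BE}: card=1200; try (B,hash)→1420, (E,merge)→2070, (B,merge)→2140, (E,hash)→2560, (E,nl)→12080, (B,nl)→12150; best=1420 via (B,hash)
  {DE}: card=15000; try (E,hash)→2800, (D,merge)→3300, (E,merge)→3350, (D,hash)→3500, (D,nl_idx)→16350, (D,nl)→30150 …(+1); best=2800 via (E,hash)
  {AE}: card=1500; try (A,hash)→1980, (E,merge)→2430, (A,merge)→2460, (E,hash)→2640, (A,nl_idx)→2700, (E,nl)→18120 …(+1); best=1980 via (A,hash)
  {BCE}: card=18000; try (C,hash)→3340, (B,hash)→4390, (C,merge)→16240, (C,nl_idx)→26620, (B,merge)→30910, (C,nl)→73420 …(+1); best=3340 via (C,hash)
  {CDE}: card=225000; try (D,hash)→6470, (C,hash)→18520, (D,merge)→32070, (C,merge)→228220, (D,nl_idx)→244020, (C,nl_idx)→317800 …(+2); best=6470 via (D,hash)
  {ACE}: card=22500; try (C,hash)→4200, (A,hash)→4950, (C,merge)→20400, (A,merge)→31230, (C,nl_idx)→33480, (A,nl_idx)→39270 …(+2); best=4200 via (C,hash)
  {BDE}: card=120000; try (D,hash)→5820, (D,merge)→17620, (B,hash)→18920, (D,nl_idx)→131020, (B,merge)→228440, (D,nl)→241420 …(+1); best=5820 via (D,hash)
  {ABE}: card=12000; try (A,hash)→4300, (B,hash)→4600, (A,merge)→16780, (B,merge)→20620, (A,nl_idx)→21820, (B,nl)→121980 …(+1); best=4300 via (A,hash)
  {ADE}: card=150000; try (D,hash)→6680, (A,hash)→19480, (D,merge)→21780, (D,nl_idx)→163980, (A,merge)→228760, (A,nl_idx)→257800 …(+2); best=6680 via (D,hash)
  {BCDE}: card=1800000; try (D,hash)→24540, (C,hash)→126540, (B,hash)→232590, (D,merge)→293140, (D,nl_idx)→1947340, (C,merge)→2166240 …(+5); best=24540 via (D,hash)
  {ABCE}: card=180000; try (C,hash)→17020, (A,hash)→23020, (B,hash)→27820, (C,merge)→184720, (C,nl_idx)→256300, (A,merge)→292300 …(+5); best=17020 via (C,hash)
  {ACDE}: card=2250000; try (D,hash)→29900, (C,hash)→157400, (A,hash)→233150, (D,merge)→366000, (D,nl_idx)→2434200, (C,merge)→2857100 …(+6); best=29900 via (D,hash)
  {ABDE}: card=1200000; try (D,hash)→19500, (A,hash)→127500, (B,hash)→157800, (D,merge)→186100, (D,nl_idx)→1300300, (A,nl_idx)→2045820 …(+5); best=19500 via (D,hash)
  {ABCDE}: card=18000000; try (D,hash)→200220, (C,hash)→1220220, (A,hash)→1826220, (B,hash)→2281020, (D,merge)→3438820, (D,nl_idx)→19457020 …(+9); best=200220 via (D,hash)

cost=200220; order=E,B,A,C,D; methods=hash,hash,hash,hash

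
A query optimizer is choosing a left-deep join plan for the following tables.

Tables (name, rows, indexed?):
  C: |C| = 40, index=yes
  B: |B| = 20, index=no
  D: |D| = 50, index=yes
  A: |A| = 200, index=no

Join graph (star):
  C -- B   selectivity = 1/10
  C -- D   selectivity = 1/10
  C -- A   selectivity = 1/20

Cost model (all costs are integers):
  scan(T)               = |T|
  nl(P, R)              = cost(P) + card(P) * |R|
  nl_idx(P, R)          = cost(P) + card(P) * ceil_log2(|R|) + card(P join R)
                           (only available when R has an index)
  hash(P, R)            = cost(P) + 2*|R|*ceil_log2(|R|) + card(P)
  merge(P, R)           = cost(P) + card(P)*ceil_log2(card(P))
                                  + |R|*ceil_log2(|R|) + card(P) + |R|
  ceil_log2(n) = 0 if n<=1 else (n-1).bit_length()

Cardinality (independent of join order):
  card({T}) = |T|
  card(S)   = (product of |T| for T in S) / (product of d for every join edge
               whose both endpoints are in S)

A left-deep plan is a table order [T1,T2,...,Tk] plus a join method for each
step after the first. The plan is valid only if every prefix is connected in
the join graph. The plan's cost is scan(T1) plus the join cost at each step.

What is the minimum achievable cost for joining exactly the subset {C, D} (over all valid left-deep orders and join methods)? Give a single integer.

Selinger DP over subsets of {C,D}:
  {C}: scan cost=40, card=40
  {D}: scan cost=50, card=50
  {CD}: card=200; try (D,nl_idx)→480, (C,nl_idx)→550, (C,hash)→580, (D,merge)→670, (D,hash)→680, (C,merge)→680 …(+2); best=480 via (D,nl_idx)

480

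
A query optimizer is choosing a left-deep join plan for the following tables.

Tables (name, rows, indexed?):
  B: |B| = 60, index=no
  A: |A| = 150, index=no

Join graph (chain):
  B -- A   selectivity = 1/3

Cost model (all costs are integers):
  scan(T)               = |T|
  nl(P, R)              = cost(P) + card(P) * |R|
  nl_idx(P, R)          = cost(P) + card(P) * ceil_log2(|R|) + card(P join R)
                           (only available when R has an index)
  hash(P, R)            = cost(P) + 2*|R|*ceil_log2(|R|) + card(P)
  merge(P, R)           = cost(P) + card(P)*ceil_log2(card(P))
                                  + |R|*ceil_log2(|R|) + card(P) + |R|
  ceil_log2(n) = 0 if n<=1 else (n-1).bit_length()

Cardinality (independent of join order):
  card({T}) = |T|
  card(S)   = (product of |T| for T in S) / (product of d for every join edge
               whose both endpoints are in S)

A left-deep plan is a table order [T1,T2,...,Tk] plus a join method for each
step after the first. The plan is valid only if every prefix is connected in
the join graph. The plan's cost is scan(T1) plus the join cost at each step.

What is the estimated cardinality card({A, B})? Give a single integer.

3000

Tables in S: A(150), B(60)
Edges inside S: B-A(d=3)
numerator = 150 * 60 = 9000
denominator = 3 = 3
card(S) = 9000 / 3 = 3000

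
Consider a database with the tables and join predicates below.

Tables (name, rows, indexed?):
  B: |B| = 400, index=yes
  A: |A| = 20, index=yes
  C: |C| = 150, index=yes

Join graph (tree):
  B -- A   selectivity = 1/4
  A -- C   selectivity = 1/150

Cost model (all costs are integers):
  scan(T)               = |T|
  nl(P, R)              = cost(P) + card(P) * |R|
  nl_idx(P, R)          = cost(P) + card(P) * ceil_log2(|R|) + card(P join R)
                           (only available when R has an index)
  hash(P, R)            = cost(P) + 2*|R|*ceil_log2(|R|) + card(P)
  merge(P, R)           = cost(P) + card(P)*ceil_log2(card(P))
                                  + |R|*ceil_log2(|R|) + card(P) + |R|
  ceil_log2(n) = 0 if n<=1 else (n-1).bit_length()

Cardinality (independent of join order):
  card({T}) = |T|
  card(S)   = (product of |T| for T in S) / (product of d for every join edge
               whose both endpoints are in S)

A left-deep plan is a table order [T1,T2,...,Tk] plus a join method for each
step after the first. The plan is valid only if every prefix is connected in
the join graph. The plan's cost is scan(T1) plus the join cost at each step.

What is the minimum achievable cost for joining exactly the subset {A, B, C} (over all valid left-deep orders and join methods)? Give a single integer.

Selinger DP over subsets of {A,B,C}:
  {B}: scan cost=400, card=400
  {A}: scan cost=20, card=20
  {C}: scan cost=150, card=150
  {AB}: card=2000; try (A,hash)→1000, (B,nl_idx)→2200, (B,merge)→4140, (A,nl_idx)→4400, (A,merge)→4520, (B,hash)→7240 …(+2); best=1000 via (A,hash)
  {AC}: card=20; try (C,nl_idx)→200, (A,hash)→500, (A,nl_idx)→920, (C,merge)→1490, (A,merge)→1620, (C,hash)→2440 …(+2); best=200 via (C,nl_idx)
  {ABC}: card=2000; try (B,nl_idx)→2380, (B,merge)→4320, (C,hash)→5400, (B,hash)→7420, (B,nl)→8200, (C,nl_idx)→19000 …(+2); best=2380 via (B,nl_idx)

2380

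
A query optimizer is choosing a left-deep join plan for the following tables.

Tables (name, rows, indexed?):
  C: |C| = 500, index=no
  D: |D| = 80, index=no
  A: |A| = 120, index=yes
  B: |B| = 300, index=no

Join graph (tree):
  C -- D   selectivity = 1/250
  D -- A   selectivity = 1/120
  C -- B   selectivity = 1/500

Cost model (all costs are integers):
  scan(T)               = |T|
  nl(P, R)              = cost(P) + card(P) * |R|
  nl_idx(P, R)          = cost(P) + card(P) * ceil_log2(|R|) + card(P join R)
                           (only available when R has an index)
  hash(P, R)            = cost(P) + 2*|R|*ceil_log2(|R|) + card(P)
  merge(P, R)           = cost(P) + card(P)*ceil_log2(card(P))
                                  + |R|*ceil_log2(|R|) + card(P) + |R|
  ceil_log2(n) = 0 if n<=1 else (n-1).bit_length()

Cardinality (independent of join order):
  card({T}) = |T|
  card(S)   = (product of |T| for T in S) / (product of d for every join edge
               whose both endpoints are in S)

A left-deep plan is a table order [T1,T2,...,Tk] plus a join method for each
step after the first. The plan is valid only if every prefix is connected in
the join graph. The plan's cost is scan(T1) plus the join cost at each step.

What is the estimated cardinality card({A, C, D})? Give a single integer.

Tables in S: A(120), C(500), D(80)
Edges inside S: C-D(d=250), D-A(d=120)
numerator = 120 * 500 * 80 = 4800000
denominator = 250 * 120 = 30000
card(S) = 4800000 / 30000 = 160

160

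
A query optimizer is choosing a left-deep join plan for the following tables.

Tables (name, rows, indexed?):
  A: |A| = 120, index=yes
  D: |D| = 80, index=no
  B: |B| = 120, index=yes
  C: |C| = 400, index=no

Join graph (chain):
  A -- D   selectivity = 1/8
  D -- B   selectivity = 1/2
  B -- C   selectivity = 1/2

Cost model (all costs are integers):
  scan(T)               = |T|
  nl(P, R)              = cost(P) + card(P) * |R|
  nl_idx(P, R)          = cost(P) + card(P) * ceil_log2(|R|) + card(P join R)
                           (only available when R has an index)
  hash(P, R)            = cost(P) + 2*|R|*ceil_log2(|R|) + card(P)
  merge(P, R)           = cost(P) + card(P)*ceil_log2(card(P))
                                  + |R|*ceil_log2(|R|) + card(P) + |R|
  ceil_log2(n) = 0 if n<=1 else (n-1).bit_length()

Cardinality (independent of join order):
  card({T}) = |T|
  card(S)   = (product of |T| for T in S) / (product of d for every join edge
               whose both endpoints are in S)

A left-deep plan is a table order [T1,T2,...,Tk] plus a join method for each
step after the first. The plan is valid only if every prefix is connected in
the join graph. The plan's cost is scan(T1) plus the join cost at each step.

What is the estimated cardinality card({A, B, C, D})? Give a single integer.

14400000

Tables in S: A(120), B(120), C(400), D(80)
Edges inside S: A-D(d=8), D-B(d=2), B-C(d=2)
numerator = 120 * 120 * 400 * 80 = 460800000
denominator = 8 * 2 * 2 = 32
card(S) = 460800000 / 32 = 14400000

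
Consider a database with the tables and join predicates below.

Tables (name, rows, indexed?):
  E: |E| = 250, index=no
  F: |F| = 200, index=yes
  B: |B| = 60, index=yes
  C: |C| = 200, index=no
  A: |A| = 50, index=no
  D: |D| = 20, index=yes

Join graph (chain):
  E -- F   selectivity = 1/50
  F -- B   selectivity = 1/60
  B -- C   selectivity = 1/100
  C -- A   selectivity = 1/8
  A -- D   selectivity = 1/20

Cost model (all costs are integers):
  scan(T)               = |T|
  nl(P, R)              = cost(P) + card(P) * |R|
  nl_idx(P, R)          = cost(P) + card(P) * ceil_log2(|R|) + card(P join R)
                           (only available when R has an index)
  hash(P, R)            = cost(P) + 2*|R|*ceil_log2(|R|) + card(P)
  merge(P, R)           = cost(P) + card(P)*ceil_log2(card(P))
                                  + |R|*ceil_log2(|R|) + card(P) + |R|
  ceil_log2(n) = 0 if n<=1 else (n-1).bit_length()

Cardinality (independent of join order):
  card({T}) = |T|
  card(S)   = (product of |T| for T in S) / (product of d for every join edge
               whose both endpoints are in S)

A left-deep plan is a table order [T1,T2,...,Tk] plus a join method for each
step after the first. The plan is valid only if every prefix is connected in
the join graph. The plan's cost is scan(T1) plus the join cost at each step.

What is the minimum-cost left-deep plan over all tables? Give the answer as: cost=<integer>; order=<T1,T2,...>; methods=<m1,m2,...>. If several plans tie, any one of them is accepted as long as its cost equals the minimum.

cost=12680; order=C,B,F,A,D,E; methods=hash,nl_idx,hash,hash,hash

Selinger DP (subsets sized 1..n):
  {E}: scan cost=250, card=250
  {F}: scan cost=200, card=200
  {B}: scan cost=60, card=60
  {C}: scan cost=200, card=200
  {A}: scan cost=50, card=50
  {D}: scan cost=20, card=20
  {EF}: card=1000; try (F,nl_idx)→3250, (F,hash)→3700, (E,merge)→4250, (F,merge)→4300, (E,hash)→4400, (E,nl)→50200 …(+1); best=3250 via (F,nl_idx)
  {BF}: card=200; try (F,nl_idx)→740, (B,hash)→1120, (B,nl_idx)→1600, (F,merge)→2280, (B,merge)→2420, (F,hash)→3320 …(+2); best=740 via (F,nl_idx)
  {BC}: card=120; try (B,hash)→1120, (B,nl_idx)→1520, (C,merge)→2280, (B,merge)→2420, (C,hash)→3320, (C,nl)→12060 …(+1); best=1120 via (B,hash)
  {AC}: card=1250; try (A,hash)→1000, (C,merge)→2200, (A,merge)→2350, (C,hash)→3300, (C,nl)→10050, (A,nl)→10200; best=1000 via (A,hash)
  {AD}: card=50; try (D,hash)→300, (D,nl_idx)→350, (A,merge)→490, (D,merge)→520, (A,hash)→640, (A,nl)→1020 …(+1); best=300 via (D,hash)
  {BEF}: card=1000; try (E,merge)→4790, (E,hash)→4940, (B,hash)→4970, (B,nl_idx)→10250, (B,merge)→14670, (E,nl)→50740 …(+1); best=4790 via (E,merge)
  {BCF}: card=400; try (F,nl_idx)→2480, (F,merge)→3880, (C,hash)→4140, (C,merge)→4340, (F,hash)→4440, (F,nl)→25120 …(+1); best=2480 via (F,nl_idx)
  {ABC}: card=750; try (A,hash)→1840, (A,merge)→2430, (B,hash)→2970, (A,nl)→7120, (B,nl_idx)→9250, (B,merge)→16420 …(+1); best=1840 via (A,hash)
  {ACD}: card=1250; try (D,hash)→2450, (C,merge)→2450, (C,hash)→3550, (D,nl_idx)→8500, (C,nl)→10300, (D,merge)→16120 …(+1); best=2450 via (D,hash)
  {BCEF}: card=2000; try (E,hash)→6880, (E,merge)→8730, (C,hash)→8990, (C,merge)→17590, (E,nl)→102480, (C,nl)→204790; best=6880 via (E,hash)
  {ABCF}: card=2500; try (A,hash)→3480, (F,hash)→5790, (A,merge)→6830, (F,nl_idx)→10340, (F,merge)→11890, (A,nl)→22480 …(+1); best=3480 via (A,hash)
  {ABCD}: card=750; try (D,hash)→2790, (B,hash)→4420, (D,nl_idx)→6340, (D,merge)→10210, (B,nl_idx)→10700, (D,nl)→16840 …(+2); best=2790 via (D,hash)
  {ABCEF}: card=12500; try (A,hash)→9480, (E,hash)→9980, (A,merge)→31230, (E,merge)→38230, (A,nl)→106880, (E,nl)→628480; best=9480 via (A,hash)
  {ABCDF}: card=2500; try (D,hash)→6180, (F,hash)→6740, (F,nl_idx)→11290, (F,merge)→12840, (D,nl_idx)→18480, (D,merge)→36100 …(+2); best=6180 via (D,hash)
  {ABCDEF}: card=12500; try (E,hash)→12680, (D,hash)→22180, (E,merge)→40930, (D,nl_idx)→84480, (D,merge)→197100, (D,nl)→259480 …(+1); best=12680 via (E,hash)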